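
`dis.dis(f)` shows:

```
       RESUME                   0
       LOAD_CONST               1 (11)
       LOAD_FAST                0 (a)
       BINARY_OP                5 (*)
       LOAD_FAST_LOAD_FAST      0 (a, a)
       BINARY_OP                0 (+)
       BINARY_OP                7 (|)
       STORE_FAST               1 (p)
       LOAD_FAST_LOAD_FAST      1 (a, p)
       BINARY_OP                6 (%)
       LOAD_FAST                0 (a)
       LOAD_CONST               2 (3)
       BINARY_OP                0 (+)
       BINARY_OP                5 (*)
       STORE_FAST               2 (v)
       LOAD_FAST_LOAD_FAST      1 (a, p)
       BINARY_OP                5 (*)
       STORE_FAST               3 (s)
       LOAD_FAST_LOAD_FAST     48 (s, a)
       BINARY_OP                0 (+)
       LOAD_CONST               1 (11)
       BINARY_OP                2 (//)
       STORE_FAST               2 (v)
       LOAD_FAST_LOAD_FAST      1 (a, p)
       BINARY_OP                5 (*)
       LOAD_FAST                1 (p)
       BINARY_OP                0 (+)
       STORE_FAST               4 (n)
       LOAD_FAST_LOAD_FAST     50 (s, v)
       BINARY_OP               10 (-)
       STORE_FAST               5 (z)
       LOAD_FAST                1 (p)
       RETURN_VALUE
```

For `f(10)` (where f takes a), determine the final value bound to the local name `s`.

1260

LOAD_CONST → push 11. Stack: [11]
LOAD_FAST a → push 10. Stack: [11, 10]
BINARY_OP * → 11 * 10 = 110. Stack: [110]
LOAD_FAST_LOAD_FAST a,a → push 10,10. Stack: [110, 10, 10]
BINARY_OP + → 10 + 10 = 20. Stack: [110, 20]
BINARY_OP | → 110 | 20 = 126. Stack: [126]
STORE_FAST p → p=126. Stack: []
LOAD_FAST_LOAD_FAST a,p → push 10,126. Stack: [10, 126]
BINARY_OP % → 10 % 126 = 10. Stack: [10]
LOAD_FAST a → push 10. Stack: [10, 10]
LOAD_CONST → push 3. Stack: [10, 10, 3]
BINARY_OP + → 10 + 3 = 13. Stack: [10, 13]
BINARY_OP * → 10 * 13 = 130. Stack: [130]
STORE_FAST v → v=130. Stack: []
LOAD_FAST_LOAD_FAST a,p → push 10,126. Stack: [10, 126]
BINARY_OP * → 10 * 126 = 1260. Stack: [1260]
STORE_FAST s → s=1260. Stack: []
LOAD_FAST_LOAD_FAST s,a → push 1260,10. Stack: [1260, 10]
BINARY_OP + → 1260 + 10 = 1270. Stack: [1270]
LOAD_CONST → push 11. Stack: [1270, 11]
BINARY_OP // → 1270 // 11 = 115. Stack: [115]
STORE_FAST v → v=115. Stack: []
LOAD_FAST_LOAD_FAST a,p → push 10,126. Stack: [10, 126]
BINARY_OP * → 10 * 126 = 1260. Stack: [1260]
LOAD_FAST p → push 126. Stack: [1260, 126]
BINARY_OP + → 1260 + 126 = 1386. Stack: [1386]
STORE_FAST n → n=1386. Stack: []
LOAD_FAST_LOAD_FAST s,v → push 1260,115. Stack: [1260, 115]
BINARY_OP - → 1260 - 115 = 1145. Stack: [1145]
STORE_FAST z → z=1145. Stack: []
LOAD_FAST p → push 126. Stack: [126]
RETURN_VALUE → return 126.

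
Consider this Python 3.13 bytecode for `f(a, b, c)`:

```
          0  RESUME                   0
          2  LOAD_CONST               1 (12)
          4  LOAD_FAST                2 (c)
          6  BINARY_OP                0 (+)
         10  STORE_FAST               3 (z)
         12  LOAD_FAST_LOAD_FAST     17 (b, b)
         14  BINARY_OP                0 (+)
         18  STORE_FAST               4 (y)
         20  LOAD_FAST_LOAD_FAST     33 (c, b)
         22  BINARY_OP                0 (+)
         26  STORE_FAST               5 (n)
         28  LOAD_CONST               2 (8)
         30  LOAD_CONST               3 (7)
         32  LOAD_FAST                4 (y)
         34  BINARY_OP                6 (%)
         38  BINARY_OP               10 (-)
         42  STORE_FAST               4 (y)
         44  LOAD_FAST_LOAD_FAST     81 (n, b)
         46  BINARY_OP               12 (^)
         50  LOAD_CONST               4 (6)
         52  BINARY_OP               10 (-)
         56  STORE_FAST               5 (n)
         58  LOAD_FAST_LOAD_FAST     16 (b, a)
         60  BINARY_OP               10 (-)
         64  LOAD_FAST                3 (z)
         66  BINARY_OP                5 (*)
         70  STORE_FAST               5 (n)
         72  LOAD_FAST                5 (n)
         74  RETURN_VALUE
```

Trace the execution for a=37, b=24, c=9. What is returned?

LOAD_CONST → push 12. Stack: [12]
LOAD_FAST c → push 9. Stack: [12, 9]
BINARY_OP + → 12 + 9 = 21. Stack: [21]
STORE_FAST z → z=21. Stack: []
LOAD_FAST_LOAD_FAST b,b → push 24,24. Stack: [24, 24]
BINARY_OP + → 24 + 24 = 48. Stack: [48]
STORE_FAST y → y=48. Stack: []
LOAD_FAST_LOAD_FAST c,b → push 9,24. Stack: [9, 24]
BINARY_OP + → 9 + 24 = 33. Stack: [33]
STORE_FAST n → n=33. Stack: []
LOAD_CONST → push 8. Stack: [8]
LOAD_CONST → push 7. Stack: [8, 7]
LOAD_FAST y → push 48. Stack: [8, 7, 48]
BINARY_OP % → 7 % 48 = 7. Stack: [8, 7]
BINARY_OP - → 8 - 7 = 1. Stack: [1]
STORE_FAST y → y=1. Stack: []
LOAD_FAST_LOAD_FAST n,b → push 33,24. Stack: [33, 24]
BINARY_OP ^ → 33 ^ 24 = 57. Stack: [57]
LOAD_CONST → push 6. Stack: [57, 6]
BINARY_OP - → 57 - 6 = 51. Stack: [51]
STORE_FAST n → n=51. Stack: []
LOAD_FAST_LOAD_FAST b,a → push 24,37. Stack: [24, 37]
BINARY_OP - → 24 - 37 = -13. Stack: [-13]
LOAD_FAST z → push 21. Stack: [-13, 21]
BINARY_OP * → -13 * 21 = -273. Stack: [-273]
STORE_FAST n → n=-273. Stack: []
LOAD_FAST n → push -273. Stack: [-273]
RETURN_VALUE → return -273.

-273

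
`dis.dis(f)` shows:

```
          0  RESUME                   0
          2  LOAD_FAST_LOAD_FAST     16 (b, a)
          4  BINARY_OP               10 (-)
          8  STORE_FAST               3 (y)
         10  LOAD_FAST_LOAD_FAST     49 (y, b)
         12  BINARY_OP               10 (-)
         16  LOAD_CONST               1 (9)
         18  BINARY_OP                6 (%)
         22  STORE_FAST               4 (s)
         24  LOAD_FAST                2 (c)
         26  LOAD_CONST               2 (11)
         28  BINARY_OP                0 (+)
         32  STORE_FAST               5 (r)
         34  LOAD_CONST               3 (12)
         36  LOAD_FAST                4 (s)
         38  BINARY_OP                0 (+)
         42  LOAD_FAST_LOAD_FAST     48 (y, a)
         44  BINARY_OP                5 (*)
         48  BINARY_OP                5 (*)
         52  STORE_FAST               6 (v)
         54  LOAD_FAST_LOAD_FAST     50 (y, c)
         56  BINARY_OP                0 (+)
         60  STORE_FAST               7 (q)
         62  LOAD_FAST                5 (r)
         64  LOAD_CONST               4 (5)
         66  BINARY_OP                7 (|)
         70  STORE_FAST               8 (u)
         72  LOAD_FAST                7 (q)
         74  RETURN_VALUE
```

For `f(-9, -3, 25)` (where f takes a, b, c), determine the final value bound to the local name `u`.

37

LOAD_FAST_LOAD_FAST b,a → push -3,-9. Stack: [-3, -9]
BINARY_OP - → -3 - -9 = 6. Stack: [6]
STORE_FAST y → y=6. Stack: []
LOAD_FAST_LOAD_FAST y,b → push 6,-3. Stack: [6, -3]
BINARY_OP - → 6 - -3 = 9. Stack: [9]
LOAD_CONST → push 9. Stack: [9, 9]
BINARY_OP % → 9 % 9 = 0. Stack: [0]
STORE_FAST s → s=0. Stack: []
LOAD_FAST c → push 25. Stack: [25]
LOAD_CONST → push 11. Stack: [25, 11]
BINARY_OP + → 25 + 11 = 36. Stack: [36]
STORE_FAST r → r=36. Stack: []
LOAD_CONST → push 12. Stack: [12]
LOAD_FAST s → push 0. Stack: [12, 0]
BINARY_OP + → 12 + 0 = 12. Stack: [12]
LOAD_FAST_LOAD_FAST y,a → push 6,-9. Stack: [12, 6, -9]
BINARY_OP * → 6 * -9 = -54. Stack: [12, -54]
BINARY_OP * → 12 * -54 = -648. Stack: [-648]
STORE_FAST v → v=-648. Stack: []
LOAD_FAST_LOAD_FAST y,c → push 6,25. Stack: [6, 25]
BINARY_OP + → 6 + 25 = 31. Stack: [31]
STORE_FAST q → q=31. Stack: []
LOAD_FAST r → push 36. Stack: [36]
LOAD_CONST → push 5. Stack: [36, 5]
BINARY_OP | → 36 | 5 = 37. Stack: [37]
STORE_FAST u → u=37. Stack: []
LOAD_FAST q → push 31. Stack: [31]
RETURN_VALUE → return 31.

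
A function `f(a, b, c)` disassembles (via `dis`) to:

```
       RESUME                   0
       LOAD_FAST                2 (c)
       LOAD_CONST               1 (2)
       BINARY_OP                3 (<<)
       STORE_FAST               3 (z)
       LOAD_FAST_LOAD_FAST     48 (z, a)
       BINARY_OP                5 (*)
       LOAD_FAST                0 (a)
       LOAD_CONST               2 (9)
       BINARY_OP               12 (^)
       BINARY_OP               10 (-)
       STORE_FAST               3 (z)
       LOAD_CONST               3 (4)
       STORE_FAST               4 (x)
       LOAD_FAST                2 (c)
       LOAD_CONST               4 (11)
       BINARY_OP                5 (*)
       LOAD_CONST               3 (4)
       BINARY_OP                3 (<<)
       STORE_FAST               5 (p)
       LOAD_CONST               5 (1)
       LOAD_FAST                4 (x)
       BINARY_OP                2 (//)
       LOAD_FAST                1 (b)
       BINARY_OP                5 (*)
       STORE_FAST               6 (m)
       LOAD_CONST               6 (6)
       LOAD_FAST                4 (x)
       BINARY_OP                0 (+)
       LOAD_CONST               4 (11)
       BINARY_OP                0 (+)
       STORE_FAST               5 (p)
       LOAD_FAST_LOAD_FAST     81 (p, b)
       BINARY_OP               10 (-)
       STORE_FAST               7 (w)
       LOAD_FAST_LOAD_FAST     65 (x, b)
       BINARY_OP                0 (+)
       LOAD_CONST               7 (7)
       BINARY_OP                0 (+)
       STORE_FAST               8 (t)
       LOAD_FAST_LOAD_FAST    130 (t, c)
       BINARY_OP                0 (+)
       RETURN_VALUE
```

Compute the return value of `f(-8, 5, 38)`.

LOAD_FAST c → push 38. Stack: [38]
LOAD_CONST → push 2. Stack: [38, 2]
BINARY_OP << → 38 << 2 = 152. Stack: [152]
STORE_FAST z → z=152. Stack: []
LOAD_FAST_LOAD_FAST z,a → push 152,-8. Stack: [152, -8]
BINARY_OP * → 152 * -8 = -1216. Stack: [-1216]
LOAD_FAST a → push -8. Stack: [-1216, -8]
LOAD_CONST → push 9. Stack: [-1216, -8, 9]
BINARY_OP ^ → -8 ^ 9 = -15. Stack: [-1216, -15]
BINARY_OP - → -1216 - -15 = -1201. Stack: [-1201]
STORE_FAST z → z=-1201. Stack: []
LOAD_CONST → push 4. Stack: [4]
STORE_FAST x → x=4. Stack: []
LOAD_FAST c → push 38. Stack: [38]
LOAD_CONST → push 11. Stack: [38, 11]
BINARY_OP * → 38 * 11 = 418. Stack: [418]
LOAD_CONST → push 4. Stack: [418, 4]
BINARY_OP << → 418 << 4 = 6688. Stack: [6688]
STORE_FAST p → p=6688. Stack: []
LOAD_CONST → push 1. Stack: [1]
LOAD_FAST x → push 4. Stack: [1, 4]
BINARY_OP // → 1 // 4 = 0. Stack: [0]
LOAD_FAST b → push 5. Stack: [0, 5]
BINARY_OP * → 0 * 5 = 0. Stack: [0]
STORE_FAST m → m=0. Stack: []
LOAD_CONST → push 6. Stack: [6]
LOAD_FAST x → push 4. Stack: [6, 4]
BINARY_OP + → 6 + 4 = 10. Stack: [10]
LOAD_CONST → push 11. Stack: [10, 11]
BINARY_OP + → 10 + 11 = 21. Stack: [21]
STORE_FAST p → p=21. Stack: []
LOAD_FAST_LOAD_FAST p,b → push 21,5. Stack: [21, 5]
BINARY_OP - → 21 - 5 = 16. Stack: [16]
STORE_FAST w → w=16. Stack: []
LOAD_FAST_LOAD_FAST x,b → push 4,5. Stack: [4, 5]
BINARY_OP + → 4 + 5 = 9. Stack: [9]
LOAD_CONST → push 7. Stack: [9, 7]
BINARY_OP + → 9 + 7 = 16. Stack: [16]
STORE_FAST t → t=16. Stack: []
LOAD_FAST_LOAD_FAST t,c → push 16,38. Stack: [16, 38]
BINARY_OP + → 16 + 38 = 54. Stack: [54]
RETURN_VALUE → return 54.

54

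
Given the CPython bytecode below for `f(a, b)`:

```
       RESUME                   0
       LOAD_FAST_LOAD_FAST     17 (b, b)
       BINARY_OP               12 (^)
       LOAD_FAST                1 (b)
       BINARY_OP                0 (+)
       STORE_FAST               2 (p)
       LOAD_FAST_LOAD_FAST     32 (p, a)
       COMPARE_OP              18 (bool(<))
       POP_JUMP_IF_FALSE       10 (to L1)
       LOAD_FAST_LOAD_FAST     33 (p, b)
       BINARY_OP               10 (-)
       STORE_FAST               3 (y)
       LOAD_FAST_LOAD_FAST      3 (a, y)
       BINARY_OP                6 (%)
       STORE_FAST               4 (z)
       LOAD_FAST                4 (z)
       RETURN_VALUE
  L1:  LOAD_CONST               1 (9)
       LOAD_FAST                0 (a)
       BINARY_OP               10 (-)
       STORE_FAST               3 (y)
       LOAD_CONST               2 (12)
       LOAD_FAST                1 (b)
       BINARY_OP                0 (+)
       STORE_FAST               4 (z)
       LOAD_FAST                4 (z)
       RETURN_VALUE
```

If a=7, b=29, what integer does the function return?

41

LOAD_FAST_LOAD_FAST b,b → push 29,29. Stack: [29, 29]
BINARY_OP ^ → 29 ^ 29 = 0. Stack: [0]
LOAD_FAST b → push 29. Stack: [0, 29]
BINARY_OP + → 0 + 29 = 29. Stack: [29]
STORE_FAST p → p=29. Stack: []
LOAD_FAST_LOAD_FAST p,a → push 29,7. Stack: [29, 7]
COMPARE_OP bool(<) → 29 vs 7 = False. Stack: [False]
POP_JUMP_IF_FALSE → pop False; jump. Stack: []
LOAD_CONST → push 9. Stack: [9]
LOAD_FAST a → push 7. Stack: [9, 7]
BINARY_OP - → 9 - 7 = 2. Stack: [2]
STORE_FAST y → y=2. Stack: []
LOAD_CONST → push 12. Stack: [12]
LOAD_FAST b → push 29. Stack: [12, 29]
BINARY_OP + → 12 + 29 = 41. Stack: [41]
STORE_FAST z → z=41. Stack: []
LOAD_FAST z → push 41. Stack: [41]
RETURN_VALUE → return 41.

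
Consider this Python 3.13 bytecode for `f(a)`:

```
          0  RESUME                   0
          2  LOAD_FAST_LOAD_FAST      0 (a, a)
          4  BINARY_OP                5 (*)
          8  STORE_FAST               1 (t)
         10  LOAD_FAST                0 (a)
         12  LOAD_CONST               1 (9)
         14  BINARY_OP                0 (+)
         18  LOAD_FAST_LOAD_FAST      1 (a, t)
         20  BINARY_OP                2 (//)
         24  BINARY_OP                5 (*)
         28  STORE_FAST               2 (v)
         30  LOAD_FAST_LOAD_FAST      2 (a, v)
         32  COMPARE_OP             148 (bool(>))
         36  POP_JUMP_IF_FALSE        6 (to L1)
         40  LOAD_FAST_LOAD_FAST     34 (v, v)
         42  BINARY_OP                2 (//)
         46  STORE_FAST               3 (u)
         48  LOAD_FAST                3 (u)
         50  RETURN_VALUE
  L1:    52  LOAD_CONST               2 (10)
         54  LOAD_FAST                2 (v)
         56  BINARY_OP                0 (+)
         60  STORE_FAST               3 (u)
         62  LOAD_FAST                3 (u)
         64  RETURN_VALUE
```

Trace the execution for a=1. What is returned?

20

LOAD_FAST_LOAD_FAST a,a → push 1,1. Stack: [1, 1]
BINARY_OP * → 1 * 1 = 1. Stack: [1]
STORE_FAST t → t=1. Stack: []
LOAD_FAST a → push 1. Stack: [1]
LOAD_CONST → push 9. Stack: [1, 9]
BINARY_OP + → 1 + 9 = 10. Stack: [10]
LOAD_FAST_LOAD_FAST a,t → push 1,1. Stack: [10, 1, 1]
BINARY_OP // → 1 // 1 = 1. Stack: [10, 1]
BINARY_OP * → 10 * 1 = 10. Stack: [10]
STORE_FAST v → v=10. Stack: []
LOAD_FAST_LOAD_FAST a,v → push 1,10. Stack: [1, 10]
COMPARE_OP bool(>) → 1 vs 10 = False. Stack: [False]
POP_JUMP_IF_FALSE → pop False; jump. Stack: []
LOAD_CONST → push 10. Stack: [10]
LOAD_FAST v → push 10. Stack: [10, 10]
BINARY_OP + → 10 + 10 = 20. Stack: [20]
STORE_FAST u → u=20. Stack: []
LOAD_FAST u → push 20. Stack: [20]
RETURN_VALUE → return 20.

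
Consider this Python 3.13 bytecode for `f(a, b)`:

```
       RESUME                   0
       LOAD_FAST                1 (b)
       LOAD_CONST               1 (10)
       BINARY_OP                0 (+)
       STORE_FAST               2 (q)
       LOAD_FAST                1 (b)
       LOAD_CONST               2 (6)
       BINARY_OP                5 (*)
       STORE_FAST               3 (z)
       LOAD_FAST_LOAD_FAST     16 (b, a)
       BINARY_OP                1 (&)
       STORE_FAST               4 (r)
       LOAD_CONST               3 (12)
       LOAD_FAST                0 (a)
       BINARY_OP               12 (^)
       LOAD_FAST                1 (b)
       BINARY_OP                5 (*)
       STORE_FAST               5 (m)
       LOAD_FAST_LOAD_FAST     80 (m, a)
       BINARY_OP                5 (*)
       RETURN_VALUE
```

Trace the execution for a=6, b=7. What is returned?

LOAD_FAST b → push 7. Stack: [7]
LOAD_CONST → push 10. Stack: [7, 10]
BINARY_OP + → 7 + 10 = 17. Stack: [17]
STORE_FAST q → q=17. Stack: []
LOAD_FAST b → push 7. Stack: [7]
LOAD_CONST → push 6. Stack: [7, 6]
BINARY_OP * → 7 * 6 = 42. Stack: [42]
STORE_FAST z → z=42. Stack: []
LOAD_FAST_LOAD_FAST b,a → push 7,6. Stack: [7, 6]
BINARY_OP & → 7 & 6 = 6. Stack: [6]
STORE_FAST r → r=6. Stack: []
LOAD_CONST → push 12. Stack: [12]
LOAD_FAST a → push 6. Stack: [12, 6]
BINARY_OP ^ → 12 ^ 6 = 10. Stack: [10]
LOAD_FAST b → push 7. Stack: [10, 7]
BINARY_OP * → 10 * 7 = 70. Stack: [70]
STORE_FAST m → m=70. Stack: []
LOAD_FAST_LOAD_FAST m,a → push 70,6. Stack: [70, 6]
BINARY_OP * → 70 * 6 = 420. Stack: [420]
RETURN_VALUE → return 420.

420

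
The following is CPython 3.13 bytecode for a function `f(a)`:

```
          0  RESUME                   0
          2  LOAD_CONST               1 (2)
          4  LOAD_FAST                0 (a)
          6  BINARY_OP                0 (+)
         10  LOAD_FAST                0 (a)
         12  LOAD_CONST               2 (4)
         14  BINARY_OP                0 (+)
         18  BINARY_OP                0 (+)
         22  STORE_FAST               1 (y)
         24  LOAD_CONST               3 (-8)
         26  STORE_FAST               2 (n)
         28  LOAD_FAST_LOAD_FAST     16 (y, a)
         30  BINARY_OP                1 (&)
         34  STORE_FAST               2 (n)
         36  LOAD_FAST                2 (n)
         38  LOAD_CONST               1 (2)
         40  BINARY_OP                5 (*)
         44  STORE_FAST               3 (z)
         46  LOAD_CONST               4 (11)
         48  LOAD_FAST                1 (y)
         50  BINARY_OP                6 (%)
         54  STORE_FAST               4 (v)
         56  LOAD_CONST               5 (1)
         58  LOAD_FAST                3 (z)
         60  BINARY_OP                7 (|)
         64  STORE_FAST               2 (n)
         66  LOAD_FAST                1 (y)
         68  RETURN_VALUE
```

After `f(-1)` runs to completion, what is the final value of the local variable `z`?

8

LOAD_CONST → push 2. Stack: [2]
LOAD_FAST a → push -1. Stack: [2, -1]
BINARY_OP + → 2 + -1 = 1. Stack: [1]
LOAD_FAST a → push -1. Stack: [1, -1]
LOAD_CONST → push 4. Stack: [1, -1, 4]
BINARY_OP + → -1 + 4 = 3. Stack: [1, 3]
BINARY_OP + → 1 + 3 = 4. Stack: [4]
STORE_FAST y → y=4. Stack: []
LOAD_CONST → push -8. Stack: [-8]
STORE_FAST n → n=-8. Stack: []
LOAD_FAST_LOAD_FAST y,a → push 4,-1. Stack: [4, -1]
BINARY_OP & → 4 & -1 = 4. Stack: [4]
STORE_FAST n → n=4. Stack: []
LOAD_FAST n → push 4. Stack: [4]
LOAD_CONST → push 2. Stack: [4, 2]
BINARY_OP * → 4 * 2 = 8. Stack: [8]
STORE_FAST z → z=8. Stack: []
LOAD_CONST → push 11. Stack: [11]
LOAD_FAST y → push 4. Stack: [11, 4]
BINARY_OP % → 11 % 4 = 3. Stack: [3]
STORE_FAST v → v=3. Stack: []
LOAD_CONST → push 1. Stack: [1]
LOAD_FAST z → push 8. Stack: [1, 8]
BINARY_OP | → 1 | 8 = 9. Stack: [9]
STORE_FAST n → n=9. Stack: []
LOAD_FAST y → push 4. Stack: [4]
RETURN_VALUE → return 4.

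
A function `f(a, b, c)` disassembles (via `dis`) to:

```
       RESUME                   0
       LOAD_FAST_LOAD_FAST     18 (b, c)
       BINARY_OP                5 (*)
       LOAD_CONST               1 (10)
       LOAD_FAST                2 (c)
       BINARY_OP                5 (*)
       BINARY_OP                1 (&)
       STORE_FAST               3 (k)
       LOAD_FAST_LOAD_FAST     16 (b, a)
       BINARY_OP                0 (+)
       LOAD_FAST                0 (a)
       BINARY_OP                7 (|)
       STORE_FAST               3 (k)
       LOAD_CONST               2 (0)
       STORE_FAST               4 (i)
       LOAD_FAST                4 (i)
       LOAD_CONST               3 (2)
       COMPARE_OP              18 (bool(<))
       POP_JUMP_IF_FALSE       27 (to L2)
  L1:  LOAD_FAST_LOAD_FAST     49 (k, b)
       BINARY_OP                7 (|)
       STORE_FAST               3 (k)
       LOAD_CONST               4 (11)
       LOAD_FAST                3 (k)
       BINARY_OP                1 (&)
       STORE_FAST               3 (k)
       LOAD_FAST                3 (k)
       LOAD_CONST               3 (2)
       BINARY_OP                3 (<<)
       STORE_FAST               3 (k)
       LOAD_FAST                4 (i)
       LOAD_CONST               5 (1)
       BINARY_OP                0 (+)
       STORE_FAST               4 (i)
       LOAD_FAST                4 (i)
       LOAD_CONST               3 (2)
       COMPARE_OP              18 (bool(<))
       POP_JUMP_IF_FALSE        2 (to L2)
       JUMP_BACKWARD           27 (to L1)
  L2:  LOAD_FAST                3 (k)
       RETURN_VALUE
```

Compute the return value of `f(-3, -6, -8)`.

LOAD_FAST_LOAD_FAST b,c → push -6,-8. Stack: [-6, -8]
BINARY_OP * → -6 * -8 = 48. Stack: [48]
LOAD_CONST → push 10. Stack: [48, 10]
LOAD_FAST c → push -8. Stack: [48, 10, -8]
BINARY_OP * → 10 * -8 = -80. Stack: [48, -80]
BINARY_OP & → 48 & -80 = 48. Stack: [48]
STORE_FAST k → k=48. Stack: []
LOAD_FAST_LOAD_FAST b,a → push -6,-3. Stack: [-6, -3]
BINARY_OP + → -6 + -3 = -9. Stack: [-9]
LOAD_FAST a → push -3. Stack: [-9, -3]
BINARY_OP | → -9 | -3 = -1. Stack: [-1]
STORE_FAST k → k=-1. Stack: []
LOAD_CONST → push 0. Stack: [0]
STORE_FAST i → i=0. Stack: []
LOAD_FAST i → push 0. Stack: [0]
LOAD_CONST → push 2. Stack: [0, 2]
COMPARE_OP bool(<) → 0 vs 2 = True. Stack: [True]
POP_JUMP_IF_FALSE → pop True; no jump. Stack: []
LOAD_FAST_LOAD_FAST k,b → push -1,-6. Stack: [-1, -6]
BINARY_OP | → -1 | -6 = -1. Stack: [-1]
STORE_FAST k → k=-1. Stack: []
LOAD_CONST → push 11. Stack: [11]
LOAD_FAST k → push -1. Stack: [11, -1]
BINARY_OP & → 11 & -1 = 11. Stack: [11]
STORE_FAST k → k=11. Stack: []
LOAD_FAST k → push 11. Stack: [11]
LOAD_CONST → push 2. Stack: [11, 2]
BINARY_OP << → 11 << 2 = 44. Stack: [44]
STORE_FAST k → k=44. Stack: []
LOAD_FAST i → push 0. Stack: [0]
LOAD_CONST → push 1. Stack: [0, 1]
BINARY_OP + → 0 + 1 = 1. Stack: [1]
STORE_FAST i → i=1. Stack: []
LOAD_FAST i → push 1. Stack: [1]
LOAD_CONST → push 2. Stack: [1, 2]
COMPARE_OP bool(<) → 1 vs 2 = True. Stack: [True]
POP_JUMP_IF_FALSE → pop True; no jump. Stack: []
LOAD_FAST_LOAD_FAST k,b → push 44,-6. Stack: [44, -6]
BINARY_OP | → 44 | -6 = -2. Stack: [-2]
STORE_FAST k → k=-2. Stack: []
LOAD_CONST → push 11. Stack: [11]
LOAD_FAST k → push -2. Stack: [11, -2]
BINARY_OP & → 11 & -2 = 10. Stack: [10]
STORE_FAST k → k=10. Stack: []
LOAD_FAST k → push 10. Stack: [10]
LOAD_CONST → push 2. Stack: [10, 2]
BINARY_OP << → 10 << 2 = 40. Stack: [40]
STORE_FAST k → k=40. Stack: []
LOAD_FAST i → push 1. Stack: [1]
LOAD_CONST → push 1. Stack: [1, 1]
BINARY_OP + → 1 + 1 = 2. Stack: [2]
STORE_FAST i → i=2. Stack: []
LOAD_FAST i → push 2. Stack: [2]
LOAD_CONST → push 2. Stack: [2, 2]
COMPARE_OP bool(<) → 2 vs 2 = False. Stack: [False]
POP_JUMP_IF_FALSE → pop False; jump. Stack: []
LOAD_FAST k → push 40. Stack: [40]
RETURN_VALUE → return 40.

40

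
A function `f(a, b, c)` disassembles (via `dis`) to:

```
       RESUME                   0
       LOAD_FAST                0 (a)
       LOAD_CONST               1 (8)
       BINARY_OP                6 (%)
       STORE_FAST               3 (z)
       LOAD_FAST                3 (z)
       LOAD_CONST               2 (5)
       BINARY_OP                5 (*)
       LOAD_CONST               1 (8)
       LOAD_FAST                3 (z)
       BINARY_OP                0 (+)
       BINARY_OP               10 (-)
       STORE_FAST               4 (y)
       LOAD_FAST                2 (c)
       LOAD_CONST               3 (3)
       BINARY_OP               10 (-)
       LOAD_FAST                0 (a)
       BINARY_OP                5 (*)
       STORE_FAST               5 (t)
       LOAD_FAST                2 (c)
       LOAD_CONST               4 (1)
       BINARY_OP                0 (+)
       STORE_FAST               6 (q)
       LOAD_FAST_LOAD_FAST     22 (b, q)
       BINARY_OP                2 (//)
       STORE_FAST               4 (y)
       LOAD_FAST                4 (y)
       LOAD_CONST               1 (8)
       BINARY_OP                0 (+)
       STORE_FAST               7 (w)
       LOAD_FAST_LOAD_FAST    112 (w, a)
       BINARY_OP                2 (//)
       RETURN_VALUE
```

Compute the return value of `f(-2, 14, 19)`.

-4

LOAD_FAST a → push -2. Stack: [-2]
LOAD_CONST → push 8. Stack: [-2, 8]
BINARY_OP % → -2 % 8 = 6. Stack: [6]
STORE_FAST z → z=6. Stack: []
LOAD_FAST z → push 6. Stack: [6]
LOAD_CONST → push 5. Stack: [6, 5]
BINARY_OP * → 6 * 5 = 30. Stack: [30]
LOAD_CONST → push 8. Stack: [30, 8]
LOAD_FAST z → push 6. Stack: [30, 8, 6]
BINARY_OP + → 8 + 6 = 14. Stack: [30, 14]
BINARY_OP - → 30 - 14 = 16. Stack: [16]
STORE_FAST y → y=16. Stack: []
LOAD_FAST c → push 19. Stack: [19]
LOAD_CONST → push 3. Stack: [19, 3]
BINARY_OP - → 19 - 3 = 16. Stack: [16]
LOAD_FAST a → push -2. Stack: [16, -2]
BINARY_OP * → 16 * -2 = -32. Stack: [-32]
STORE_FAST t → t=-32. Stack: []
LOAD_FAST c → push 19. Stack: [19]
LOAD_CONST → push 1. Stack: [19, 1]
BINARY_OP + → 19 + 1 = 20. Stack: [20]
STORE_FAST q → q=20. Stack: []
LOAD_FAST_LOAD_FAST b,q → push 14,20. Stack: [14, 20]
BINARY_OP // → 14 // 20 = 0. Stack: [0]
STORE_FAST y → y=0. Stack: []
LOAD_FAST y → push 0. Stack: [0]
LOAD_CONST → push 8. Stack: [0, 8]
BINARY_OP + → 0 + 8 = 8. Stack: [8]
STORE_FAST w → w=8. Stack: []
LOAD_FAST_LOAD_FAST w,a → push 8,-2. Stack: [8, -2]
BINARY_OP // → 8 // -2 = -4. Stack: [-4]
RETURN_VALUE → return -4.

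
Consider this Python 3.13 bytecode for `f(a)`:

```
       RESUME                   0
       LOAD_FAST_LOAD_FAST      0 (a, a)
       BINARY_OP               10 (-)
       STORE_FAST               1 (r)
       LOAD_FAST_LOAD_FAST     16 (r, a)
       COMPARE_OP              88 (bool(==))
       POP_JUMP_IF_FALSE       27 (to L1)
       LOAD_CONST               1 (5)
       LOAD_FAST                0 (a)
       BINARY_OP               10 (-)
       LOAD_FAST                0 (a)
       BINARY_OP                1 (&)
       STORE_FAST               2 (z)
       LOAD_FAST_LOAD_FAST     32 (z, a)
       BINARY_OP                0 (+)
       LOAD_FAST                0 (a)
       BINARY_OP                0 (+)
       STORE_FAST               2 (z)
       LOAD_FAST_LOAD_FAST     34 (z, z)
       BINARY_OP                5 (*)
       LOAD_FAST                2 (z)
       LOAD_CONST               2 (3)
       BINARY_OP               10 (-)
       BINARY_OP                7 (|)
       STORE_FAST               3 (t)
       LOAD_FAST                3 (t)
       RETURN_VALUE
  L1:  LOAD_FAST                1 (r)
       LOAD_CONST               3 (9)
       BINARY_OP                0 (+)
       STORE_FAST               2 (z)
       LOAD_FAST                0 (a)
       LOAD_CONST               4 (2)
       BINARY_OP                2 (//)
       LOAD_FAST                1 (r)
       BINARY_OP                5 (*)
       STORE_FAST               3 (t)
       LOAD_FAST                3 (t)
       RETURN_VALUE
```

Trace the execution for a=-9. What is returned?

0

LOAD_FAST_LOAD_FAST a,a → push -9,-9. Stack: [-9, -9]
BINARY_OP - → -9 - -9 = 0. Stack: [0]
STORE_FAST r → r=0. Stack: []
LOAD_FAST_LOAD_FAST r,a → push 0,-9. Stack: [0, -9]
COMPARE_OP bool(==) → 0 vs -9 = False. Stack: [False]
POP_JUMP_IF_FALSE → pop False; jump. Stack: []
LOAD_FAST r → push 0. Stack: [0]
LOAD_CONST → push 9. Stack: [0, 9]
BINARY_OP + → 0 + 9 = 9. Stack: [9]
STORE_FAST z → z=9. Stack: []
LOAD_FAST a → push -9. Stack: [-9]
LOAD_CONST → push 2. Stack: [-9, 2]
BINARY_OP // → -9 // 2 = -5. Stack: [-5]
LOAD_FAST r → push 0. Stack: [-5, 0]
BINARY_OP * → -5 * 0 = 0. Stack: [0]
STORE_FAST t → t=0. Stack: []
LOAD_FAST t → push 0. Stack: [0]
RETURN_VALUE → return 0.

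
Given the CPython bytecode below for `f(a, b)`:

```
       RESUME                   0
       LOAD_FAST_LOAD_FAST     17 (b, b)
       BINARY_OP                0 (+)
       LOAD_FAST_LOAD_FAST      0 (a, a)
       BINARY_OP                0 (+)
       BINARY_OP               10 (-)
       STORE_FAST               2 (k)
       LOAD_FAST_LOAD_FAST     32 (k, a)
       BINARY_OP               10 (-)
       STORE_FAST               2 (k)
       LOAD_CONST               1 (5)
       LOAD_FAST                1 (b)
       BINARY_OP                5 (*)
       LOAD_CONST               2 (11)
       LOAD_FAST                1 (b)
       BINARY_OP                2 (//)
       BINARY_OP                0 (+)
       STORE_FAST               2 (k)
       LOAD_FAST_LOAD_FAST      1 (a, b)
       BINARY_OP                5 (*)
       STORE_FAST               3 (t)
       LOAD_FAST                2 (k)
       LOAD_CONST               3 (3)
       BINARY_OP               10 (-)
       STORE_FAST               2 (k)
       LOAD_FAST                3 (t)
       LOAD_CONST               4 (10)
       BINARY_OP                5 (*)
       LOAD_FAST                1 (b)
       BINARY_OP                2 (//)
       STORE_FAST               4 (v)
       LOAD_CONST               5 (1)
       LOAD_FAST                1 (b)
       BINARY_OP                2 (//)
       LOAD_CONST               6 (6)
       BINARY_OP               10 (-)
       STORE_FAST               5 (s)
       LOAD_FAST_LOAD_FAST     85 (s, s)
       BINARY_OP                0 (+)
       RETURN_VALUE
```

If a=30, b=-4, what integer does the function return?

LOAD_FAST_LOAD_FAST b,b → push -4,-4. Stack: [-4, -4]
BINARY_OP + → -4 + -4 = -8. Stack: [-8]
LOAD_FAST_LOAD_FAST a,a → push 30,30. Stack: [-8, 30, 30]
BINARY_OP + → 30 + 30 = 60. Stack: [-8, 60]
BINARY_OP - → -8 - 60 = -68. Stack: [-68]
STORE_FAST k → k=-68. Stack: []
LOAD_FAST_LOAD_FAST k,a → push -68,30. Stack: [-68, 30]
BINARY_OP - → -68 - 30 = -98. Stack: [-98]
STORE_FAST k → k=-98. Stack: []
LOAD_CONST → push 5. Stack: [5]
LOAD_FAST b → push -4. Stack: [5, -4]
BINARY_OP * → 5 * -4 = -20. Stack: [-20]
LOAD_CONST → push 11. Stack: [-20, 11]
LOAD_FAST b → push -4. Stack: [-20, 11, -4]
BINARY_OP // → 11 // -4 = -3. Stack: [-20, -3]
BINARY_OP + → -20 + -3 = -23. Stack: [-23]
STORE_FAST k → k=-23. Stack: []
LOAD_FAST_LOAD_FAST a,b → push 30,-4. Stack: [30, -4]
BINARY_OP * → 30 * -4 = -120. Stack: [-120]
STORE_FAST t → t=-120. Stack: []
LOAD_FAST k → push -23. Stack: [-23]
LOAD_CONST → push 3. Stack: [-23, 3]
BINARY_OP - → -23 - 3 = -26. Stack: [-26]
STORE_FAST k → k=-26. Stack: []
LOAD_FAST t → push -120. Stack: [-120]
LOAD_CONST → push 10. Stack: [-120, 10]
BINARY_OP * → -120 * 10 = -1200. Stack: [-1200]
LOAD_FAST b → push -4. Stack: [-1200, -4]
BINARY_OP // → -1200 // -4 = 300. Stack: [300]
STORE_FAST v → v=300. Stack: []
LOAD_CONST → push 1. Stack: [1]
LOAD_FAST b → push -4. Stack: [1, -4]
BINARY_OP // → 1 // -4 = -1. Stack: [-1]
LOAD_CONST → push 6. Stack: [-1, 6]
BINARY_OP - → -1 - 6 = -7. Stack: [-7]
STORE_FAST s → s=-7. Stack: []
LOAD_FAST_LOAD_FAST s,s → push -7,-7. Stack: [-7, -7]
BINARY_OP + → -7 + -7 = -14. Stack: [-14]
RETURN_VALUE → return -14.

-14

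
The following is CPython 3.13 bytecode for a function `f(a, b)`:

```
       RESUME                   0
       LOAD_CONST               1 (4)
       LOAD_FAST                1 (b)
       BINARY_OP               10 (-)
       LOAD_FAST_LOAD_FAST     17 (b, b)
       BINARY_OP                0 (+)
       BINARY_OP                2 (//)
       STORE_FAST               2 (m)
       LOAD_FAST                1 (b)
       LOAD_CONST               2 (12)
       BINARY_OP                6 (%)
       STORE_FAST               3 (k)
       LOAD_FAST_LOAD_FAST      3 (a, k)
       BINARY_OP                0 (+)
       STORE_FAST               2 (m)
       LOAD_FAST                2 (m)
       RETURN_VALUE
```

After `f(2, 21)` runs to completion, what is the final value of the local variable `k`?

LOAD_CONST → push 4. Stack: [4]
LOAD_FAST b → push 21. Stack: [4, 21]
BINARY_OP - → 4 - 21 = -17. Stack: [-17]
LOAD_FAST_LOAD_FAST b,b → push 21,21. Stack: [-17, 21, 21]
BINARY_OP + → 21 + 21 = 42. Stack: [-17, 42]
BINARY_OP // → -17 // 42 = -1. Stack: [-1]
STORE_FAST m → m=-1. Stack: []
LOAD_FAST b → push 21. Stack: [21]
LOAD_CONST → push 12. Stack: [21, 12]
BINARY_OP % → 21 % 12 = 9. Stack: [9]
STORE_FAST k → k=9. Stack: []
LOAD_FAST_LOAD_FAST a,k → push 2,9. Stack: [2, 9]
BINARY_OP + → 2 + 9 = 11. Stack: [11]
STORE_FAST m → m=11. Stack: []
LOAD_FAST m → push 11. Stack: [11]
RETURN_VALUE → return 11.

9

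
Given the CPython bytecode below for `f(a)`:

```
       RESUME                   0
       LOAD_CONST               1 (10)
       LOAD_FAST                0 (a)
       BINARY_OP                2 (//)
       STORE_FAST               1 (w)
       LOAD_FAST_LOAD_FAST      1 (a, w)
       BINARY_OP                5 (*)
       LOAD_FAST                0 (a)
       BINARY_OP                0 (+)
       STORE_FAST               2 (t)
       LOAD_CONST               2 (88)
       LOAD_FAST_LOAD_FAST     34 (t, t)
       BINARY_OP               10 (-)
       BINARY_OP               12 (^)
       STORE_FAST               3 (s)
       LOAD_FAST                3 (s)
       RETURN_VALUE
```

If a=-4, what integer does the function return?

88

LOAD_CONST → push 10. Stack: [10]
LOAD_FAST a → push -4. Stack: [10, -4]
BINARY_OP // → 10 // -4 = -3. Stack: [-3]
STORE_FAST w → w=-3. Stack: []
LOAD_FAST_LOAD_FAST a,w → push -4,-3. Stack: [-4, -3]
BINARY_OP * → -4 * -3 = 12. Stack: [12]
LOAD_FAST a → push -4. Stack: [12, -4]
BINARY_OP + → 12 + -4 = 8. Stack: [8]
STORE_FAST t → t=8. Stack: []
LOAD_CONST → push 88. Stack: [88]
LOAD_FAST_LOAD_FAST t,t → push 8,8. Stack: [88, 8, 8]
BINARY_OP - → 8 - 8 = 0. Stack: [88, 0]
BINARY_OP ^ → 88 ^ 0 = 88. Stack: [88]
STORE_FAST s → s=88. Stack: []
LOAD_FAST s → push 88. Stack: [88]
RETURN_VALUE → return 88.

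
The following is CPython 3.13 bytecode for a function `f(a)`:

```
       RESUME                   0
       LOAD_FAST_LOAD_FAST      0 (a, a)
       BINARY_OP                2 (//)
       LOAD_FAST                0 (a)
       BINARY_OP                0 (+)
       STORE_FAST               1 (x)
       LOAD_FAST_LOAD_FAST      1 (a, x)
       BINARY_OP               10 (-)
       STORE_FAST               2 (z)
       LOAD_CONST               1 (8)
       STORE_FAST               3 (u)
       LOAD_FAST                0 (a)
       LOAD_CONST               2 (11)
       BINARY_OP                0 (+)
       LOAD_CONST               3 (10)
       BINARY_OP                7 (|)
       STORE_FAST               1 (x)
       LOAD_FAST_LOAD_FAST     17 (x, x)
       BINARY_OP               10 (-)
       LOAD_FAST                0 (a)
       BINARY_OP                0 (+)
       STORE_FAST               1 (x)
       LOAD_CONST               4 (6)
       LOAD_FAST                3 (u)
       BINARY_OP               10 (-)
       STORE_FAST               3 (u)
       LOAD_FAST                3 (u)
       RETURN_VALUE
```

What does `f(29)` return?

LOAD_FAST_LOAD_FAST a,a → push 29,29. Stack: [29, 29]
BINARY_OP // → 29 // 29 = 1. Stack: [1]
LOAD_FAST a → push 29. Stack: [1, 29]
BINARY_OP + → 1 + 29 = 30. Stack: [30]
STORE_FAST x → x=30. Stack: []
LOAD_FAST_LOAD_FAST a,x → push 29,30. Stack: [29, 30]
BINARY_OP - → 29 - 30 = -1. Stack: [-1]
STORE_FAST z → z=-1. Stack: []
LOAD_CONST → push 8. Stack: [8]
STORE_FAST u → u=8. Stack: []
LOAD_FAST a → push 29. Stack: [29]
LOAD_CONST → push 11. Stack: [29, 11]
BINARY_OP + → 29 + 11 = 40. Stack: [40]
LOAD_CONST → push 10. Stack: [40, 10]
BINARY_OP | → 40 | 10 = 42. Stack: [42]
STORE_FAST x → x=42. Stack: []
LOAD_FAST_LOAD_FAST x,x → push 42,42. Stack: [42, 42]
BINARY_OP - → 42 - 42 = 0. Stack: [0]
LOAD_FAST a → push 29. Stack: [0, 29]
BINARY_OP + → 0 + 29 = 29. Stack: [29]
STORE_FAST x → x=29. Stack: []
LOAD_CONST → push 6. Stack: [6]
LOAD_FAST u → push 8. Stack: [6, 8]
BINARY_OP - → 6 - 8 = -2. Stack: [-2]
STORE_FAST u → u=-2. Stack: []
LOAD_FAST u → push -2. Stack: [-2]
RETURN_VALUE → return -2.

-2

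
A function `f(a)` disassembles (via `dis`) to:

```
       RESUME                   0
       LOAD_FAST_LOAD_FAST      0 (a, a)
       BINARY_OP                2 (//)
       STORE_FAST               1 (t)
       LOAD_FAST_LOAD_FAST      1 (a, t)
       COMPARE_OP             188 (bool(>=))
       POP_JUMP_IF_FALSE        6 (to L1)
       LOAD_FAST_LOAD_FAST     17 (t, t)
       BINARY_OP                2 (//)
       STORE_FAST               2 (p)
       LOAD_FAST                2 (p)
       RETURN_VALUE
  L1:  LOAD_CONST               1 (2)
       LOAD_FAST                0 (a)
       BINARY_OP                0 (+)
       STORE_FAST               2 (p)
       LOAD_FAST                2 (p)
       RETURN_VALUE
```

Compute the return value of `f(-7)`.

LOAD_FAST_LOAD_FAST a,a → push -7,-7. Stack: [-7, -7]
BINARY_OP // → -7 // -7 = 1. Stack: [1]
STORE_FAST t → t=1. Stack: []
LOAD_FAST_LOAD_FAST a,t → push -7,1. Stack: [-7, 1]
COMPARE_OP bool(>=) → -7 vs 1 = False. Stack: [False]
POP_JUMP_IF_FALSE → pop False; jump. Stack: []
LOAD_CONST → push 2. Stack: [2]
LOAD_FAST a → push -7. Stack: [2, -7]
BINARY_OP + → 2 + -7 = -5. Stack: [-5]
STORE_FAST p → p=-5. Stack: []
LOAD_FAST p → push -5. Stack: [-5]
RETURN_VALUE → return -5.

-5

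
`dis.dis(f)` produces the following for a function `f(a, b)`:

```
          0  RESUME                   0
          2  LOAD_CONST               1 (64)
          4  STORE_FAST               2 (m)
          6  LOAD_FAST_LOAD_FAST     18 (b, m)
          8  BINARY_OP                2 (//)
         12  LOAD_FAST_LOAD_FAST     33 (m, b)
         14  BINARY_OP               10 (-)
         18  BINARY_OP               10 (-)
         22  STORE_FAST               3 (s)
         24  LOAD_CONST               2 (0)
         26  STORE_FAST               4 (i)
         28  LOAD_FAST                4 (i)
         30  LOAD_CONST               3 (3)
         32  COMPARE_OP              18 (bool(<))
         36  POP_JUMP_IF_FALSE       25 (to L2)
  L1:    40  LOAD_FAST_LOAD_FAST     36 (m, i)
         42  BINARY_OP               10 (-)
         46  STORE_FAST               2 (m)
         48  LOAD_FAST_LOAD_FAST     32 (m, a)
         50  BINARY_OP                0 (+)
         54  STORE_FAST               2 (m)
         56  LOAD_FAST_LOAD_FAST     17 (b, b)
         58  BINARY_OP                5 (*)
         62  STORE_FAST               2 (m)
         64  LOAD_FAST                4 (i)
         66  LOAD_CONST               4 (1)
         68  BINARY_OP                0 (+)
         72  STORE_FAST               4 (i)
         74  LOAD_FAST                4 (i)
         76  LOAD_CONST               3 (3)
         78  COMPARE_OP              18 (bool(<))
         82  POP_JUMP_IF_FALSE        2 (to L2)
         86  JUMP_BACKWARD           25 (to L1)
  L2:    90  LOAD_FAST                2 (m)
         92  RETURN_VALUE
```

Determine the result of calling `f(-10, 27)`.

LOAD_CONST → push 64
STORE_FAST m → m=64
LOAD_FAST_LOAD_FAST b,m → push 27,64
BINARY_OP // → 27 // 64 = 0
LOAD_FAST_LOAD_FAST m,b → push 64,27
BINARY_OP - → 64 - 27 = 37
BINARY_OP - → 0 - 37 = -37
STORE_FAST s → s=-37
LOAD_CONST → push 0
STORE_FAST i → i=0
LOAD_FAST i → push 0
LOAD_CONST → push 3
COMPARE_OP bool(<) → 0 vs 3 = True
POP_JUMP_IF_FALSE → pop True; no jump
LOAD_FAST_LOAD_FAST m,i → push 64,0
BINARY_OP - → 64 - 0 = 64
STORE_FAST m → m=64
LOAD_FAST_LOAD_FAST m,a → push 64,-10
BINARY_OP + → 64 + -10 = 54
STORE_FAST m → m=54
LOAD_FAST_LOAD_FAST b,b → push 27,27
BINARY_OP * → 27 * 27 = 729
STORE_FAST m → m=729
LOAD_FAST i → push 0
LOAD_CONST → push 1
BINARY_OP + → 0 + 1 = 1
STORE_FAST i → i=1
LOAD_FAST i → push 1
LOAD_CONST → push 3
COMPARE_OP bool(<) → 1 vs 3 = True
POP_JUMP_IF_FALSE → pop True; no jump
LOAD_FAST_LOAD_FAST m,i → push 729,1
BINARY_OP - → 729 - 1 = 728
STORE_FAST m → m=728
LOAD_FAST_LOAD_FAST m,a → push 728,-10
BINARY_OP + → 728 + -10 = 718
STORE_FAST m → m=718
LOAD_FAST_LOAD_FAST b,b → push 27,27
BINARY_OP * → 27 * 27 = 729
STORE_FAST m → m=729
LOAD_FAST i → push 1
LOAD_CONST → push 1
BINARY_OP + → 1 + 1 = 2
STORE_FAST i → i=2
LOAD_FAST i → push 2
LOAD_CONST → push 3
COMPARE_OP bool(<) → 2 vs 3 = True
POP_JUMP_IF_FALSE → pop True; no jump
LOAD_FAST_LOAD_FAST m,i → push 729,2
BINARY_OP - → 729 - 2 = 727
STORE_FAST m → m=727
LOAD_FAST_LOAD_FAST m,a → push 727,-10
BINARY_OP + → 727 + -10 = 717
STORE_FAST m → m=717
LOAD_FAST_LOAD_FAST b,b → push 27,27
BINARY_OP * → 27 * 27 = 729
STORE_FAST m → m=729
LOAD_FAST i → push 2
LOAD_CONST → push 1
BINARY_OP + → 2 + 1 = 3
STORE_FAST i → i=3
LOAD_FAST i → push 3
LOAD_CONST → push 3
COMPARE_OP bool(<) → 3 vs 3 = False
POP_JUMP_IF_FALSE → pop False; jump
LOAD_FAST m → push 729
RETURN_VALUE → return 729.

729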